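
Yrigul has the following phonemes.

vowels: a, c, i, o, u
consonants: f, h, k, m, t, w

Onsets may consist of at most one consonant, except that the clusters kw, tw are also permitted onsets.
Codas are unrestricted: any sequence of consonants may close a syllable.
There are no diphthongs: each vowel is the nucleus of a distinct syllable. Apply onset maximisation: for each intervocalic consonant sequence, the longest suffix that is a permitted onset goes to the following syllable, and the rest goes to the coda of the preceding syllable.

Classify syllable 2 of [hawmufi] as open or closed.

open

Vowels present: a, u, i; each is a nucleus, giving 3 syllables.
/a…u/ gap (V1→V2): /wm/ splits as /w/ + /m/ (/m/ is the longest suffix that is a licit onset).
/u…i/ gap (V2→V3): just /f/ — single C goes to the following onset.
Result: haw.mu.fi.
Syllable 2 is /mu/; it ends in its nucleus with no coda, so it is open.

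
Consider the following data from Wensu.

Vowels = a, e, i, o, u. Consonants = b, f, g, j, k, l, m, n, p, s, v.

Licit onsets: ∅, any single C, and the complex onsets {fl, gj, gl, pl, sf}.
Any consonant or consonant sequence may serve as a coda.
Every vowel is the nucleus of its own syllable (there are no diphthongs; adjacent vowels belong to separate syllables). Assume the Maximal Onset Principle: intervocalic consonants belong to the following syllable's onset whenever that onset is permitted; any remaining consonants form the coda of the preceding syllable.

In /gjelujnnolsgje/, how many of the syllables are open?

2

Vowels present: e, u, o, e; each is a nucleus, giving 4 syllables.
σ1/σ2 boundary: /l/ → onset of the next syllable (single consonants are always licit onsets).
σ2/σ3 boundary: /jnn/ splits as /jn/ + /n/ (/n/ is the longest suffix that is a licit onset).
σ3/σ4 boundary: /lsgj/; trying suffixes from longest down, /gj/ is the first permitted one, so coda /ls/ | onset /gj/.
Result: gje.lujn.nols.gje.
Classifying each syllable: /gje/ (open), /lujn/ (closed), /nols/ (closed), /gje/ (open).
Open syllables: 2.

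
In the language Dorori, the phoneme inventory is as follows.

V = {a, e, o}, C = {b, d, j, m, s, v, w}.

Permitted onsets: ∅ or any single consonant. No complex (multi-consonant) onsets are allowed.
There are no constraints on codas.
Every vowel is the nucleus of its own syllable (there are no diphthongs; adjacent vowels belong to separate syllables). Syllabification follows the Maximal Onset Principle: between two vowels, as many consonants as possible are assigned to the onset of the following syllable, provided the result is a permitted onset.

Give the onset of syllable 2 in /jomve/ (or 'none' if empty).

Nuclei (vowels): o, e → 2 syllables.
σ1/σ2 boundary: /mv/ — longest licit onset from the right is /v/, leaving /m/ as coda.
Syllabification: jom.ve.
Syllable 2 is /ve/: onset /v/, nucleus /e/, coda ∅.

v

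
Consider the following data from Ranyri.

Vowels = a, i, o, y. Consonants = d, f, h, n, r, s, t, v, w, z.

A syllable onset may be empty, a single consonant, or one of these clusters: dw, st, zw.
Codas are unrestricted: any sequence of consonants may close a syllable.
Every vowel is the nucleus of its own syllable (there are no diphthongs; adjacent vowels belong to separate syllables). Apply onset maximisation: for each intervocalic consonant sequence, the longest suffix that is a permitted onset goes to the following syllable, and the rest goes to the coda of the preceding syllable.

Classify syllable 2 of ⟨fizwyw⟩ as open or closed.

Nuclei (vowels): i, y → 2 syllables.
Between /i/ (V1) and /y/ (V2): /zw/ — entire cluster is a permitted onset → onset /zw/, coda ∅.
So the parse is fi.zwyw.
Syllable 2 is /zwyw/ with coda /w/, so it is closed.

closed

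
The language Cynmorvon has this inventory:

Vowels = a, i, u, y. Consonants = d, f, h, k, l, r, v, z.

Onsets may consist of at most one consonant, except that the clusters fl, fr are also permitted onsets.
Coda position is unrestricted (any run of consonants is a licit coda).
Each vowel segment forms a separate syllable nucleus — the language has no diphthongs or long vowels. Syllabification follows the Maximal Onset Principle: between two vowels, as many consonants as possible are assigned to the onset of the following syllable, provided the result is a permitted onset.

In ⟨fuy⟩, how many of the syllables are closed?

0

The vowels are u, y — 2 nuclei, so 2 syllables.
/u…y/ gap (V1→V2): no consonants, so the boundary falls immediately after /u/.
Putting it together: fu.y.
Classifying each syllable: /fu/ (open), /y/ (open).
Closed syllables: 0.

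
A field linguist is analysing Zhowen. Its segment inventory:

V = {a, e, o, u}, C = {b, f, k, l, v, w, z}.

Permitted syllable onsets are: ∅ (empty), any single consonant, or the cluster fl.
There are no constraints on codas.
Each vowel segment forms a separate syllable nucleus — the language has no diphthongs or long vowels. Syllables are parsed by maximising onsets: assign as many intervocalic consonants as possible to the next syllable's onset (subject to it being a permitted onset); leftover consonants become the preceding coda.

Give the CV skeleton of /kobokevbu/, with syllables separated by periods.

CV.CV.CVC.CV

Nuclei (vowels): o, o, e, u → 4 syllables.
V1 /o/ – V2 /o/: /b/ → onset of the next syllable (single consonants are always licit onsets).
V2 /o/ – V3 /e/: /k/ is a single consonant, so it becomes the next onset.
V3 /e/ – V4 /u/: /vb/ splits as /v/ + /b/ (/b/ is the longest suffix that is a licit onset).
Putting it together: ko.bo.kev.bu.
Mapping each syllable to C/V: /ko/ → CV, /bo/ → CV, /kev/ → CVC, /bu/ → CV.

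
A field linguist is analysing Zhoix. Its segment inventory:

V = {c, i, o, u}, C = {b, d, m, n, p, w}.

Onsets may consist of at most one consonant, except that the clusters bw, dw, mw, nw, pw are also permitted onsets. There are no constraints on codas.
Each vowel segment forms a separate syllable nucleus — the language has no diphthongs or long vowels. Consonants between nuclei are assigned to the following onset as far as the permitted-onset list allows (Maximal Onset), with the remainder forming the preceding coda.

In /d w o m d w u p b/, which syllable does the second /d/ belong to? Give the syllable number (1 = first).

The vowels are o, u — 2 nuclei, so 2 syllables.
σ1/σ2 boundary: /mdw/; trying suffixes from longest down, /dw/ is the first permitted one, so coda /m/ | onset /dw/.
Putting it together: dwom.dwupb.
The second /d/ is in the onset of syllable 2 (/dwupb/).

2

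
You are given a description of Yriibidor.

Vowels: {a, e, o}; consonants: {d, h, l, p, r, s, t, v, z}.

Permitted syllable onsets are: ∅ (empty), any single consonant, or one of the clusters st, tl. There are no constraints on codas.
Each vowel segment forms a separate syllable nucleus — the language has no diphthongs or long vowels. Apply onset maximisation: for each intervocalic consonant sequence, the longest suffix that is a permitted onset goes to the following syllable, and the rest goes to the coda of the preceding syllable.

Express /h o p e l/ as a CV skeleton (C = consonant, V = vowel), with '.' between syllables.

Nuclei (vowels): o, e → 2 syllables.
V1 /o/ – V2 /e/: /p/ → onset of the next syllable (single consonants are always licit onsets).
So the parse is ho.pel.
Mapping each syllable to C/V: /ho/ → CV, /pel/ → CVC.

CV.CVC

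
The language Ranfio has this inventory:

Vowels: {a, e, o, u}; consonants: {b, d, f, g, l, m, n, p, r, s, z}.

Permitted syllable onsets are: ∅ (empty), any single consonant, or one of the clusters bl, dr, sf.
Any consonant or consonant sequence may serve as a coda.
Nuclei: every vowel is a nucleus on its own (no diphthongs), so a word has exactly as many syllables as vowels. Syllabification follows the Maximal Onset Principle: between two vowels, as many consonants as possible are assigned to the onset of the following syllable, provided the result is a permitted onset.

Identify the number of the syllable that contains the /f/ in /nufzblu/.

Vowels present: u, u; each is a nucleus, giving 2 syllables.
/u…u/ gap (V1→V2): /fzbl/ — longest licit onset from the right is /bl/, leaving /fz/ as coda.
Syllabification: nufz.blu.
The /f/ is in the coda of syllable 1 (/nufz/).

1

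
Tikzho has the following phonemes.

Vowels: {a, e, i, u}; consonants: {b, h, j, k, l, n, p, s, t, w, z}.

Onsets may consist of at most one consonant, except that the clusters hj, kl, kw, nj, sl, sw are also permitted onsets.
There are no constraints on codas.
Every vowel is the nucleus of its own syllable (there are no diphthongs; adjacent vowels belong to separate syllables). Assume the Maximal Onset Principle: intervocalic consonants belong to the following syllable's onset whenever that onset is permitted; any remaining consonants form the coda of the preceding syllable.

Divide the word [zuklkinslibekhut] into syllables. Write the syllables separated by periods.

Nuclei (vowels): u, i, i, e, u → 5 syllables.
Between /u/ (V1) and /i/ (V2): /klk/; trying suffixes from longest down, /k/ is the first permitted one, so coda /kl/ | onset /k/.
Between /i/ (V2) and /i/ (V3): /nsl/ — longest licit onset from the right is /sl/, leaving /n/ as coda.
Between /i/ (V3) and /e/ (V4): /b/ → onset of the next syllable (single consonants are always licit onsets).
Between /e/ (V4) and /u/ (V5): cluster /kh/ — the longest permitted-onset suffix is /h/; onset = /h/, preceding coda = /k/.

zukl.kin.sli.bek.hut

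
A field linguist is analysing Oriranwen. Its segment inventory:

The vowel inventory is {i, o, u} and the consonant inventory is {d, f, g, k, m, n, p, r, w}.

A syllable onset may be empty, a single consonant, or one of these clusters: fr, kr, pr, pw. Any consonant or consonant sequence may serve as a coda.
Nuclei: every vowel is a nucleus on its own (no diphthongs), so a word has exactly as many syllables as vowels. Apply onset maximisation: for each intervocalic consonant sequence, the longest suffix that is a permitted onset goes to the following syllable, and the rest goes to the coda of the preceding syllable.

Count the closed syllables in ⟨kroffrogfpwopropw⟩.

Nuclei (vowels): o, o, o, o → 4 syllables.
Between /o/ (V1) and /o/ (V2): cluster /ffr/ — the longest permitted-onset suffix is /fr/; onset = /fr/, preceding coda = /f/.
Between /o/ (V2) and /o/ (V3): /gfpw/; trying suffixes from longest down, /pw/ is the first permitted one, so coda /gf/ | onset /pw/.
Between /o/ (V3) and /o/ (V4): /pr/ is a licit onset in full, so it all attaches to the next syllable.
Result: krof.frogf.pwo.propw.
Classifying each syllable: /krof/ (closed), /frogf/ (closed), /pwo/ (open), /propw/ (closed).
Closed syllables: 3.

3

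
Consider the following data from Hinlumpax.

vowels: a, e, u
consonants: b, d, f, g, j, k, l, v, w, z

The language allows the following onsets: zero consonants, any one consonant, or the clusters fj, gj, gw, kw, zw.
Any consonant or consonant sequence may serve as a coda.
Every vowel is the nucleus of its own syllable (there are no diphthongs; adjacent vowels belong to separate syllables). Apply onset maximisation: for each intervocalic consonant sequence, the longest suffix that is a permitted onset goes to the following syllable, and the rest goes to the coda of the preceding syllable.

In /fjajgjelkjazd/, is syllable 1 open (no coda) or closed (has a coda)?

Nuclei (vowels): a, e, a → 3 syllables.
/a…e/ gap (V1→V2): /jgj/ splits as /j/ + /gj/ (/gj/ is the longest suffix that is a licit onset).
/e…a/ gap (V2→V3): /lkj/ splits as /lk/ + /j/ (/j/ is the longest suffix that is a licit onset).
Syllabification: fjaj.gjelk.jazd.
Syllable 1 is /fjaj/ with coda /j/, so it is closed.

closed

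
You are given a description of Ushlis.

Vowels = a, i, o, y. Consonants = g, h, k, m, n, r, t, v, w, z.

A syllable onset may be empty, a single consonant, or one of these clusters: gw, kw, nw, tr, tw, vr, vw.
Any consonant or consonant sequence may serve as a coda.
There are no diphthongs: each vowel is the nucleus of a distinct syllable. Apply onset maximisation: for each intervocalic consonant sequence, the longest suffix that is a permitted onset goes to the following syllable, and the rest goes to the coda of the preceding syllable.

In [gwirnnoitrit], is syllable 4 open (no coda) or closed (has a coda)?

Vowels present: i, o, i, i; each is a nucleus, giving 4 syllables.
σ1/σ2 boundary: cluster /rnn/ — the longest permitted-onset suffix is /n/; onset = /n/, preceding coda = /rn/.
σ2/σ3 boundary: hiatus — the boundary sits between the two vowels.
σ3/σ4 boundary: /tr/ — entire cluster is a permitted onset → onset /tr/, coda ∅.
So the parse is gwirn.no.i.trit.
Syllable 4 is /trit/ with coda /t/, so it is closed.

closed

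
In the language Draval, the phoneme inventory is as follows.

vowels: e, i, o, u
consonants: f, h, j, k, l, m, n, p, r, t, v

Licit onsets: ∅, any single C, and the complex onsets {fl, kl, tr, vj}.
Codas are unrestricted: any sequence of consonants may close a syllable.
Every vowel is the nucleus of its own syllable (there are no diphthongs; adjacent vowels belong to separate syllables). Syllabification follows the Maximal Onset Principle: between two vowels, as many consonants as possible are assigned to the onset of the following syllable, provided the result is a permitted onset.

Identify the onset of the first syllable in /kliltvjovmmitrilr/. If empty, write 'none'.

The vowels are i, o, i, i — 4 nuclei, so 4 syllables.
Between /i/ (V1) and /o/ (V2): /ltvj/; trying suffixes from longest down, /vj/ is the first permitted one, so coda /lt/ | onset /vj/.
Between /o/ (V2) and /i/ (V3): /vmm/ splits as /vm/ + /m/ (/m/ is the longest suffix that is a licit onset).
Between /i/ (V3) and /i/ (V4): /tr/ is a licit onset in full, so it all attaches to the next syllable.
Syllabification: klilt.vjovm.mi.trilr.
Syllable 1 is /klilt/: onset /kl/, nucleus /i/, coda /lt/.

kl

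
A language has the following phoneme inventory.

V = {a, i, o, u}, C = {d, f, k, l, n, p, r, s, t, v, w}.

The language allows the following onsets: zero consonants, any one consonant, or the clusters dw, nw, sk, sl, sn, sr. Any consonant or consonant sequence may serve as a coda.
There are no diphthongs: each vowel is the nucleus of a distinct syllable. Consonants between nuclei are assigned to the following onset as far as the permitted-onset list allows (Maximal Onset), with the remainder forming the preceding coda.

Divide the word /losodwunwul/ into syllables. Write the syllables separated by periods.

lo.so.dwu.nwul

Nuclei (vowels): o, o, u, u → 4 syllables.
/o…o/ gap (V1→V2): /s/ is a single consonant, so it becomes the next onset.
/o…u/ gap (V2→V3): /dw/ — entire cluster is a permitted onset → onset /dw/, coda ∅.
/u…u/ gap (V3→V4): cluster /nw/ — /nw/ is itself a permitted onset, so the whole cluster goes right; preceding coda = ∅.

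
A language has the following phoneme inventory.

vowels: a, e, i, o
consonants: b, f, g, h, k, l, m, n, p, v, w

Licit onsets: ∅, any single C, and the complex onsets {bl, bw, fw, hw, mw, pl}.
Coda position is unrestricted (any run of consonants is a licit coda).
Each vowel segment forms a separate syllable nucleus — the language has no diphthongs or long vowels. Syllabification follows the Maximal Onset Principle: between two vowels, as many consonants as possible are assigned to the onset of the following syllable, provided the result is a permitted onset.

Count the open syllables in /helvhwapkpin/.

The vowels are e, a, i — 3 nuclei, so 3 syllables.
σ1/σ2 boundary: cluster /lvhw/ — the longest permitted-onset suffix is /hw/; onset = /hw/, preceding coda = /lv/.
σ2/σ3 boundary: /pkp/; trying suffixes from longest down, /p/ is the first permitted one, so coda /pk/ | onset /p/.
Syllabification: helv.hwapk.pin.
Classifying each syllable: /helv/ (closed), /hwapk/ (closed), /pin/ (closed).
Open syllables: 0.

0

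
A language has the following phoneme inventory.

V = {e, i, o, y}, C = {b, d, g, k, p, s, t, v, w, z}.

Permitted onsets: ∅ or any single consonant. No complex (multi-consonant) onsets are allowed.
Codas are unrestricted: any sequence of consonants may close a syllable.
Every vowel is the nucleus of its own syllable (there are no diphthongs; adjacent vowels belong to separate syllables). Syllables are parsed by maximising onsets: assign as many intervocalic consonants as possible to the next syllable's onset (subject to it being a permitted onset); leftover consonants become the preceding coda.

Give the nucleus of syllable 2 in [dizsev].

Vowels present: i, e; each is a nucleus, giving 2 syllables.
The second nucleus (vowel 2 from the left) is /e/.

e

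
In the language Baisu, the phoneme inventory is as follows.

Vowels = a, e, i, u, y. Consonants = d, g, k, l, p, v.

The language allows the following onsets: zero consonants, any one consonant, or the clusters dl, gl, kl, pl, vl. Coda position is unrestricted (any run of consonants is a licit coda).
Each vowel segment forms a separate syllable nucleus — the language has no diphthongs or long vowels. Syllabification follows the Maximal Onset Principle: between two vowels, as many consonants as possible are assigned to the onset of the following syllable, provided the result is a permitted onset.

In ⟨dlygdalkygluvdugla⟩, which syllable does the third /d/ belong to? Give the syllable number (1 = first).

Nuclei (vowels): y, a, y, u, u, a → 6 syllables.
σ1/σ2 boundary: /gd/ splits as /g/ + /d/ (/d/ is the longest suffix that is a licit onset).
σ2/σ3 boundary: /lk/ splits as /l/ + /k/ (/k/ is the longest suffix that is a licit onset).
σ3/σ4 boundary: /gl/ is a licit onset in full, so it all attaches to the next syllable.
σ4/σ5 boundary: /vd/; trying suffixes from longest down, /d/ is the first permitted one, so coda /v/ | onset /d/.
σ5/σ6 boundary: /gl/ is a licit onset in full, so it all attaches to the next syllable.
Result: dlyg.dal.ky.gluv.du.gla.
The third /d/ is in the onset of syllable 5 (/du/).

5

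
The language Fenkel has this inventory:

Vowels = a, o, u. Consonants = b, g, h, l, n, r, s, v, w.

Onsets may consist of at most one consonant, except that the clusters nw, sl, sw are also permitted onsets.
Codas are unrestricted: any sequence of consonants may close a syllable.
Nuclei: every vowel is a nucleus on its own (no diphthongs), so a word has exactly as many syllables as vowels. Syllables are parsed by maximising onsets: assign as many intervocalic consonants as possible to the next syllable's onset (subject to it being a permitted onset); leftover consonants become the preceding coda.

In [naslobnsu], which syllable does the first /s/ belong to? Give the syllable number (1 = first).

Nuclei (vowels): a, o, u → 3 syllables.
Between /a/ (V1) and /o/ (V2): /sl/ — entire cluster is a permitted onset → onset /sl/, coda ∅.
Between /o/ (V2) and /u/ (V3): cluster /bns/ — the longest permitted-onset suffix is /s/; onset = /s/, preceding coda = /bn/.
Putting it together: na.slobn.su.
The first /s/ is in the onset of syllable 2 (/slobn/).

2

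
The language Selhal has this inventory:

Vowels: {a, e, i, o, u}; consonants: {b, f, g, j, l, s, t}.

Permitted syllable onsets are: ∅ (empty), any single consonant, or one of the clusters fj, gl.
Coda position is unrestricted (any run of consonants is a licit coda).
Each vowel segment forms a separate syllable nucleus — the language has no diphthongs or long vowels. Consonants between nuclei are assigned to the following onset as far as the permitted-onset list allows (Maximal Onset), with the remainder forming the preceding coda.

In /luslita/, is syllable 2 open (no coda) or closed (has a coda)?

open

Nuclei (vowels): u, i, a → 3 syllables.
/u…i/ gap (V1→V2): cluster /sl/ — the longest permitted-onset suffix is /l/; onset = /l/, preceding coda = /s/.
/i…a/ gap (V2→V3): /t/ → onset of the next syllable (single consonants are always licit onsets).
Syllabification: lus.li.ta.
Syllable 2 is /li/; it ends in its nucleus with no coda, so it is open.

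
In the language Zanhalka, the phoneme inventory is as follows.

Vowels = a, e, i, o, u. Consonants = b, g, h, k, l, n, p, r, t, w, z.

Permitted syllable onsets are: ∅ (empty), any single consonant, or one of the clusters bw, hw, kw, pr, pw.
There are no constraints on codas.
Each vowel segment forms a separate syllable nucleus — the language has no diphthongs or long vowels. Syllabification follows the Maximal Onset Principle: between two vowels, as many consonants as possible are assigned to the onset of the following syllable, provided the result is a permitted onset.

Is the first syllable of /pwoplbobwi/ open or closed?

closed

Nuclei (vowels): o, o, i → 3 syllables.
/o…o/ gap (V1→V2): cluster /plb/ — the longest permitted-onset suffix is /b/; onset = /b/, preceding coda = /pl/.
/o…i/ gap (V2→V3): cluster /bw/ — /bw/ is itself a permitted onset, so the whole cluster goes right; preceding coda = ∅.
Syllabification: pwopl.bo.bwi.
Syllable 1 is /pwopl/ with coda /pl/, so it is closed.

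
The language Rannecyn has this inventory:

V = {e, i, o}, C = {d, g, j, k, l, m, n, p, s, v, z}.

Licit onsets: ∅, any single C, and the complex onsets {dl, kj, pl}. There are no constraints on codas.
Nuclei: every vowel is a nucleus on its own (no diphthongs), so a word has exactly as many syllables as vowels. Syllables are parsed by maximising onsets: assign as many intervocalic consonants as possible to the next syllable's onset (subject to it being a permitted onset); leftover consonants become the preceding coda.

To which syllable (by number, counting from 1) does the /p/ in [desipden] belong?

Vowels present: e, i, e; each is a nucleus, giving 3 syllables.
σ1/σ2 boundary: just /s/ — single C goes to the following onset.
σ2/σ3 boundary: /pd/ — longest licit onset from the right is /d/, leaving /p/ as coda.
Syllabification: de.sip.den.
The /p/ is in the coda of syllable 2 (/sip/).

2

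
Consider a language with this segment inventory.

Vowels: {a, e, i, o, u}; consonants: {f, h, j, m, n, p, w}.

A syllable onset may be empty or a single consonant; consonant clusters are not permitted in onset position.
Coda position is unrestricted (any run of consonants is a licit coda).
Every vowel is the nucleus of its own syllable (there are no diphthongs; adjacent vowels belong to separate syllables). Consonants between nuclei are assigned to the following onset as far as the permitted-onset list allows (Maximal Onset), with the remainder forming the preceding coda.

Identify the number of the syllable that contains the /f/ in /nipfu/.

Vowels present: i, u; each is a nucleus, giving 2 syllables.
/i…u/ gap (V1→V2): cluster /pf/ — the longest permitted-onset suffix is /f/; onset = /f/, preceding coda = /p/.
So the parse is nip.fu.
The /f/ is in the onset of syllable 2 (/fu/).

2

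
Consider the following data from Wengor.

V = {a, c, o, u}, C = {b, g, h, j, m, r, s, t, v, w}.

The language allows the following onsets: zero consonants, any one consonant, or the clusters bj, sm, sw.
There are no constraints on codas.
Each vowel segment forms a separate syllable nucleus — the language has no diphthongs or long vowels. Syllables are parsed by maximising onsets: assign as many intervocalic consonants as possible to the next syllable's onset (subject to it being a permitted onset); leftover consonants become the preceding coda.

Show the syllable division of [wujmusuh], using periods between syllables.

wuj.mu.suh

The vowels are u, u, u — 3 nuclei, so 3 syllables.
V1 /u/ – V2 /u/: /jm/; trying suffixes from longest down, /m/ is the first permitted one, so coda /j/ | onset /m/.
V2 /u/ – V3 /u/: /s/ is a single consonant, so it becomes the next onset.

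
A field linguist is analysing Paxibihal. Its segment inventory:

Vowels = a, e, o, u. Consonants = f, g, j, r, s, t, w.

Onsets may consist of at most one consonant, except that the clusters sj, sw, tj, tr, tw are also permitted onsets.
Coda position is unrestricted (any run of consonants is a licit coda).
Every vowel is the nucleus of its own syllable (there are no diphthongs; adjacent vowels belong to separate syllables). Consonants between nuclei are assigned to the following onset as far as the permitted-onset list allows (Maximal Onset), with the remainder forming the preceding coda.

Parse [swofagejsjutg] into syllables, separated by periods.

swo.fa.gej.sjutg

Vowels present: o, a, e, u; each is a nucleus, giving 4 syllables.
σ1/σ2 boundary: /f/ is a single consonant, so it becomes the next onset.
σ2/σ3 boundary: just /g/ — single C goes to the following onset.
σ3/σ4 boundary: /jsj/ — longest licit onset from the right is /sj/, leaving /j/ as coda.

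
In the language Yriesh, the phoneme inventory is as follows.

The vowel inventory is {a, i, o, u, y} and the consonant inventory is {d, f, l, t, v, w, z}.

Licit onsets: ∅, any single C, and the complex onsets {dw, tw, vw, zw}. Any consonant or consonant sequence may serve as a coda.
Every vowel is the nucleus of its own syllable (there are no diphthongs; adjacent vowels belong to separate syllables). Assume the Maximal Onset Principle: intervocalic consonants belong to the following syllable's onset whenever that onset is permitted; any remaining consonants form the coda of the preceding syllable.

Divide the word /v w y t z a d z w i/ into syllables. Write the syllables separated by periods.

Vowels present: y, a, i; each is a nucleus, giving 3 syllables.
/y…a/ gap (V1→V2): /tz/ splits as /t/ + /z/ (/z/ is the longest suffix that is a licit onset).
/a…i/ gap (V2→V3): /dzw/; trying suffixes from longest down, /zw/ is the first permitted one, so coda /d/ | onset /zw/.

vwyt.zad.zwi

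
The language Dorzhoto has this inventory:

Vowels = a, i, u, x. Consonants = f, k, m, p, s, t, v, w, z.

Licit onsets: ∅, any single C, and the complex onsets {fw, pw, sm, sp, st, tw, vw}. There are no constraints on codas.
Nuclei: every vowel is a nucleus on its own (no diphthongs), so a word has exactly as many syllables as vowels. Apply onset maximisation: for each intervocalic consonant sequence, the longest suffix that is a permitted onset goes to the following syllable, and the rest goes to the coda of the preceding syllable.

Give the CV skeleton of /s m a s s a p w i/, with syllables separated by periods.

Nuclei (vowels): a, a, i → 3 syllables.
V1 /a/ – V2 /a/: /ss/; trying suffixes from longest down, /s/ is the first permitted one, so coda /s/ | onset /s/.
V2 /a/ – V3 /i/: /pw/ — entire cluster is a permitted onset → onset /pw/, coda ∅.
Putting it together: smas.sa.pwi.
Mapping each syllable to C/V: /smas/ → CCVC, /sa/ → CV, /pwi/ → CCV.

CCVC.CV.CCV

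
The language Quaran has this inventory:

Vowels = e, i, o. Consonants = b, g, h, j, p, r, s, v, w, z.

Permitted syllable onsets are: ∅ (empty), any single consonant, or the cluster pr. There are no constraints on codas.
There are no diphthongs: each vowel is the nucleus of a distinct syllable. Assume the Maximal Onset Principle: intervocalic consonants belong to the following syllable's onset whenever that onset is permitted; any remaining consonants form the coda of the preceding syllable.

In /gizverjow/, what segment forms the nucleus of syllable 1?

Vowels present: i, e, o; each is a nucleus, giving 3 syllables.
The first nucleus (vowel 1 from the left) is /i/.

i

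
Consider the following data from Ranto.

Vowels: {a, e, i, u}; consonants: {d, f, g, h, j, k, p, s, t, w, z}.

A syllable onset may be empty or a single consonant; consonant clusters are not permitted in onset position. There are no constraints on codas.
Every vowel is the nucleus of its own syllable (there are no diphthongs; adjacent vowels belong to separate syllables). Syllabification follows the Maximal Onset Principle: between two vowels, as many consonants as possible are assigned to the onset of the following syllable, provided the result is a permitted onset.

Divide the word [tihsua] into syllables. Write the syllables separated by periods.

tih.su.a

The vowels are i, u, a — 3 nuclei, so 3 syllables.
Between /i/ (V1) and /u/ (V2): /hs/ — longest licit onset from the right is /s/, leaving /h/ as coda.
Between /u/ (V2) and /a/ (V3): nothing intervenes; syllable break is V.V.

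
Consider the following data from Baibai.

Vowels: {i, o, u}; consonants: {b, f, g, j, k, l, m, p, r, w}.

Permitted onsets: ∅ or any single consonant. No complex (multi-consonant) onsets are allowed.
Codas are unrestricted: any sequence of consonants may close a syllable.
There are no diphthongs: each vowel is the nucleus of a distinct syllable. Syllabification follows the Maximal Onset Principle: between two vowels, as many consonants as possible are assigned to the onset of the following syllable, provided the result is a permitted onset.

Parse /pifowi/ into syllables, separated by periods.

pi.fo.wi

Vowels present: i, o, i; each is a nucleus, giving 3 syllables.
Between /i/ (V1) and /o/ (V2): /f/ is a single consonant, so it becomes the next onset.
Between /o/ (V2) and /i/ (V3): /w/ → onset of the next syllable (single consonants are always licit onsets).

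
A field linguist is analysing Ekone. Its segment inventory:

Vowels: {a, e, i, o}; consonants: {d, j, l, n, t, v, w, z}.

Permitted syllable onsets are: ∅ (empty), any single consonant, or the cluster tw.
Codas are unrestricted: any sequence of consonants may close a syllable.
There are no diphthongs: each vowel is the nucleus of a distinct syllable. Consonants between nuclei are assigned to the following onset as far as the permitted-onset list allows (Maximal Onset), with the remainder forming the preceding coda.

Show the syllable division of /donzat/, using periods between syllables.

don.zat

The vowels are o, a — 2 nuclei, so 2 syllables.
V1 /o/ – V2 /a/: /nz/ splits as /n/ + /z/ (/z/ is the longest suffix that is a licit onset).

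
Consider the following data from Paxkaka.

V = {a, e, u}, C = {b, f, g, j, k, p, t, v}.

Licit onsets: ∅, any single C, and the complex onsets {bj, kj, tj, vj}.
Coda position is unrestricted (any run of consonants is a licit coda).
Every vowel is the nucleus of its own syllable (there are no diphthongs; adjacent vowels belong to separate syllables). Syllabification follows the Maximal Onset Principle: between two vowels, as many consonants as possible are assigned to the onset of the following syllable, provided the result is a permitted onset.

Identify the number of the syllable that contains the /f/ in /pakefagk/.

3

Vowels present: a, e, a; each is a nucleus, giving 3 syllables.
V1 /a/ – V2 /e/: just /k/ — single C goes to the following onset.
V2 /e/ – V3 /a/: /f/ → onset of the next syllable (single consonants are always licit onsets).
Putting it together: pa.ke.fagk.
The /f/ is in the onset of syllable 3 (/fagk/).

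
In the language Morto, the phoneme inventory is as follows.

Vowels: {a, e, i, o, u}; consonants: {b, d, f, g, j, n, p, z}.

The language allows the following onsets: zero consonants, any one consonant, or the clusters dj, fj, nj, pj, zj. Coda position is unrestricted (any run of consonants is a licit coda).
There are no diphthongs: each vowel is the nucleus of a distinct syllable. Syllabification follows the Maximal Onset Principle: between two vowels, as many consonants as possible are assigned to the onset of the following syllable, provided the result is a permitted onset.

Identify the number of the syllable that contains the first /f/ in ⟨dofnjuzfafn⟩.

1

Nuclei (vowels): o, u, a → 3 syllables.
σ1/σ2 boundary: /fnj/ splits as /f/ + /nj/ (/nj/ is the longest suffix that is a licit onset).
σ2/σ3 boundary: /zf/; trying suffixes from longest down, /f/ is the first permitted one, so coda /z/ | onset /f/.
Syllabification: dof.njuz.fafn.
The first /f/ is in the coda of syllable 1 (/dof/).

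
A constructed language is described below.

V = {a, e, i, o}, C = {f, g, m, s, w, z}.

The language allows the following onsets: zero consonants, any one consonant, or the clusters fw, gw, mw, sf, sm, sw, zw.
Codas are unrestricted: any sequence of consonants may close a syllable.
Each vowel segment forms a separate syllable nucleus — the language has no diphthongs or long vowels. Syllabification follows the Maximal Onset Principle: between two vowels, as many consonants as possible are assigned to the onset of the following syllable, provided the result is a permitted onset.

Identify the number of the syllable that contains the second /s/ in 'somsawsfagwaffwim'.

2

The vowels are o, a, a, a, i — 5 nuclei, so 5 syllables.
V1 /o/ – V2 /a/: cluster /ms/ — the longest permitted-onset suffix is /s/; onset = /s/, preceding coda = /m/.
V2 /a/ – V3 /a/: /wsf/; trying suffixes from longest down, /sf/ is the first permitted one, so coda /w/ | onset /sf/.
V3 /a/ – V4 /a/: /gw/ — entire cluster is a permitted onset → onset /gw/, coda ∅.
V4 /a/ – V5 /i/: cluster /ffw/ — the longest permitted-onset suffix is /fw/; onset = /fw/, preceding coda = /f/.
Putting it together: som.saw.sfa.gwaf.fwim.
The second /s/ is in the onset of syllable 2 (/saw/).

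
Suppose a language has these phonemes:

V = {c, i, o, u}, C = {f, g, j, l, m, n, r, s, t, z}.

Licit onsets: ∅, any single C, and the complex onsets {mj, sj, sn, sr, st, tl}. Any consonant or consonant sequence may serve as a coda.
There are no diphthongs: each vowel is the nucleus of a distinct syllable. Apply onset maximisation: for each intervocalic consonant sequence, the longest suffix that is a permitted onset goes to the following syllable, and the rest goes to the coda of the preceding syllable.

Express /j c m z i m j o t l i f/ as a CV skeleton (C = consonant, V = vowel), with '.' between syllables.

CVC.CV.CCV.CCVC

Vowels present: c, i, o, i; each is a nucleus, giving 4 syllables.
Between /c/ (V1) and /i/ (V2): cluster /mz/ — the longest permitted-onset suffix is /z/; onset = /z/, preceding coda = /m/.
Between /i/ (V2) and /o/ (V3): /mj/ is a licit onset in full, so it all attaches to the next syllable.
Between /o/ (V3) and /i/ (V4): cluster /tl/ — /tl/ is itself a permitted onset, so the whole cluster goes right; preceding coda = ∅.
Result: jcm.zi.mjo.tlif.
Mapping each syllable to C/V: /jcm/ → CVC, /zi/ → CV, /mjo/ → CCV, /tlif/ → CCVC.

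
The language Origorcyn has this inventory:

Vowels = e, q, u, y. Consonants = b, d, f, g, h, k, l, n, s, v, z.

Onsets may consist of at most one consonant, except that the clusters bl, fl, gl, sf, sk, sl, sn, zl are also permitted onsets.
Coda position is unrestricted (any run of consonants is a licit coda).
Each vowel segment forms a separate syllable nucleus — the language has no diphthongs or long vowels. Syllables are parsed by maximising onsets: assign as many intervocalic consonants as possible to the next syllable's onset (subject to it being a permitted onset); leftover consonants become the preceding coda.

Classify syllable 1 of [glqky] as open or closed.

Vowels present: q, y; each is a nucleus, giving 2 syllables.
/q…y/ gap (V1→V2): /k/ → onset of the next syllable (single consonants are always licit onsets).
Putting it together: glq.ky.
Syllable 1 is /glq/; it ends in its nucleus with no coda, so it is open.

open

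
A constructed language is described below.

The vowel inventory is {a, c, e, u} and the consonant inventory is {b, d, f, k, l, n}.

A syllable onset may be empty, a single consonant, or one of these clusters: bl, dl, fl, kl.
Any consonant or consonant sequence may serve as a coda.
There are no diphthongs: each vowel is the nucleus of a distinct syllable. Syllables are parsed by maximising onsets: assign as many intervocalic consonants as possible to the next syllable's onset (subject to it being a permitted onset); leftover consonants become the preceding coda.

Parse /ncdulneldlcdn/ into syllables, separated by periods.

Vowels present: c, u, e, c; each is a nucleus, giving 4 syllables.
/c…u/ gap (V1→V2): just /d/ — single C goes to the following onset.
/u…e/ gap (V2→V3): /ln/; trying suffixes from longest down, /n/ is the first permitted one, so coda /l/ | onset /n/.
/e…c/ gap (V3→V4): /ldl/; trying suffixes from longest down, /dl/ is the first permitted one, so coda /l/ | onset /dl/.

nc.dul.nel.dlcdn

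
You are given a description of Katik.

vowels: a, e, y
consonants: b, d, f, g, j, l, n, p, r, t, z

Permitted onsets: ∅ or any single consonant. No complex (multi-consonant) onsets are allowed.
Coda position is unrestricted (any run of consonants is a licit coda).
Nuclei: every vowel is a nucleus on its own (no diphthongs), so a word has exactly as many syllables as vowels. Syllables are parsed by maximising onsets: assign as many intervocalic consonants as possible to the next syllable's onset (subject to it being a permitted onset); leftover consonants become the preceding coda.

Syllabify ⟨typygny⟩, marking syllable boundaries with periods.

Nuclei (vowels): y, y, y → 3 syllables.
/y…y/ gap (V1→V2): /p/ → onset of the next syllable (single consonants are always licit onsets).
/y…y/ gap (V2→V3): /gn/ splits as /g/ + /n/ (/n/ is the longest suffix that is a licit onset).

ty.pyg.ny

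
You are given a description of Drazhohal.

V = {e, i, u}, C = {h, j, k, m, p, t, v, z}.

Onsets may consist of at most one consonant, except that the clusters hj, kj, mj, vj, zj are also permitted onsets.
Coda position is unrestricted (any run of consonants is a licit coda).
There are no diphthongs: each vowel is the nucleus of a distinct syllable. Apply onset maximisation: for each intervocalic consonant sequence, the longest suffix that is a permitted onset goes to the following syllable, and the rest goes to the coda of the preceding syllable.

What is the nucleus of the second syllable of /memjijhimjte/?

i

Nuclei (vowels): e, i, i, e → 4 syllables.
The second nucleus (vowel 2 from the left) is /i/.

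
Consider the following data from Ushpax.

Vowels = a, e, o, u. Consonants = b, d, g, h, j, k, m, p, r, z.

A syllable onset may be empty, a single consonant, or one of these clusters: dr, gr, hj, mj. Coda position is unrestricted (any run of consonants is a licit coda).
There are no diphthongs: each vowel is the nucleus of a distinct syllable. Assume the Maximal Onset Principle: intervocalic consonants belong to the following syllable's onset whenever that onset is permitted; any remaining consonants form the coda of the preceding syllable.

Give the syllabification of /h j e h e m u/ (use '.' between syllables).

Vowels present: e, e, u; each is a nucleus, giving 3 syllables.
σ1/σ2 boundary: /h/ is a single consonant, so it becomes the next onset.
σ2/σ3 boundary: just /m/ — single C goes to the following onset.

hje.he.mu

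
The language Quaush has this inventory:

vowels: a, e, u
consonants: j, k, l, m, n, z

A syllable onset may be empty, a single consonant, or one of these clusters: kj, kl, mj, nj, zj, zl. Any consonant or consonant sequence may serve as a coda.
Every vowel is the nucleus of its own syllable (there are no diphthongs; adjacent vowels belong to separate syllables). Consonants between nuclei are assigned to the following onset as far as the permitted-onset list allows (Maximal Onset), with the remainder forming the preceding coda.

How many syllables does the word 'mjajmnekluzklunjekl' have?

The vowels are a, e, u, u, e — 5 nuclei, so 5 syllables.

5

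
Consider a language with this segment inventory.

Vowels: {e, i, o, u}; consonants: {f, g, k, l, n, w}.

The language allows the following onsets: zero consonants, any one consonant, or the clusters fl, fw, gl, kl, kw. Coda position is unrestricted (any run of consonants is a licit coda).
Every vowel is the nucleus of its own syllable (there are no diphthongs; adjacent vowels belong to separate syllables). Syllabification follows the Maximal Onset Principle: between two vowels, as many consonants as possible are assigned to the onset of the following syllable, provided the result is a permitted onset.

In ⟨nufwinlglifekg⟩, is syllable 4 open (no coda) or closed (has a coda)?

closed

Nuclei (vowels): u, i, i, e → 4 syllables.
/u…i/ gap (V1→V2): /fw/ — entire cluster is a permitted onset → onset /fw/, coda ∅.
/i…i/ gap (V2→V3): /nlgl/; trying suffixes from longest down, /gl/ is the first permitted one, so coda /nl/ | onset /gl/.
/i…e/ gap (V3→V4): just /f/ — single C goes to the following onset.
Syllabification: nu.fwinl.gli.fekg.
Syllable 4 is /fekg/ with coda /kg/, so it is closed.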